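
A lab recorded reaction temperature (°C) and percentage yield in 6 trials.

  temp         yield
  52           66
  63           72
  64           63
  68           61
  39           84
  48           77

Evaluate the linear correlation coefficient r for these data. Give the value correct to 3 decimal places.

n = 6, Σx = 334, Σy = 423, Σx² = 19218, Σy² = 30215, Σxy = 23120
nΣxy − ΣxΣy = 138720 − 141282 = -2562
nΣx² − (Σx)² = 115308 − 111556 = 3752; nΣy² − (Σy)² = 181290 − 178929 = 2361
r = -2562 / √(3752 × 2361) = -2562 / 2976.3185 ≈ -0.861

-0.861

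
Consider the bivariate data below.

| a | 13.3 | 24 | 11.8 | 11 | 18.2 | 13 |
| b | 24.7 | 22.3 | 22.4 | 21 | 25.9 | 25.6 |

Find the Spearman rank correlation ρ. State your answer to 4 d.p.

0.3714

Rank a: 4, 6, 2, 1, 5, 3
Rank b: 4, 2, 3, 1, 6, 5
d = rank(a) − rank(b): 0, 4, -1, 0, -1, -2; Σd² = 22
ρ = 1 − 6Σd² / [n(n²−1)] = 1 − 6×22 / (6×35) = 1 − 132/210 ≈ 0.3714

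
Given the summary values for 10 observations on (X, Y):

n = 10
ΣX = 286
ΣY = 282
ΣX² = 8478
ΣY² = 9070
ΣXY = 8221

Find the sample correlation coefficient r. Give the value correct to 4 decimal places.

0.2698

r = (nΣXY − ΣXΣY) / √[(nΣX² − (ΣX)²)(nΣY² − (ΣY)²)]
Numerator: 10×8221 − 286×282 = 1558
Denominator: √[(84780 − 81796)(90700 − 79524)] = √[2984 × 11176] = 5774.8752
r = 1558 / 5774.8752 ≈ 0.2698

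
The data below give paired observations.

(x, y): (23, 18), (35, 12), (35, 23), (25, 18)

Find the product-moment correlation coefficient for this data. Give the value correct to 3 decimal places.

-0.064

n = 4, Σx = 118, Σy = 71, Σx² = 3604, Σy² = 1321, Σxy = 2089
nΣxy − ΣxΣy = 8356 − 8378 = -22
nΣx² − (Σx)² = 14416 − 13924 = 492; nΣy² − (Σy)² = 5284 − 5041 = 243
r = -22 / √(492 × 243) = -22 / 345.7687 ≈ -0.064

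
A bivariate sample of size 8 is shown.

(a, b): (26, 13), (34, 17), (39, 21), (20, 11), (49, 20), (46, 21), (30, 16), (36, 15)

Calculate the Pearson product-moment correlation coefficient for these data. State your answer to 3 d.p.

0.907

n = 8, Σa = 280, Σb = 134, Σa² = 10466, Σb² = 2342, Σab = 4921
nΣab − ΣaΣb = 39368 − 37520 = 1848
nΣa² − (Σa)² = 83728 − 78400 = 5328; nΣb² − (Σb)² = 18736 − 17956 = 780
r = 1848 / √(5328 × 780) = 1848 / 2038.5877 ≈ 0.907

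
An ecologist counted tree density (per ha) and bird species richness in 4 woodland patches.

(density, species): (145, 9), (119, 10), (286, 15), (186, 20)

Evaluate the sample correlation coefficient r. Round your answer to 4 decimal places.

n = 4, Σx = 736, Σy = 54, Σx² = 151578, Σy² = 806, Σxy = 10505
nΣxy − ΣxΣy = 42020 − 39744 = 2276
nΣx² − (Σx)² = 606312 − 541696 = 64616; nΣy² − (Σy)² = 3224 − 2916 = 308
r = 2276 / √(64616 × 308) = 2276 / 4461.1353 ≈ 0.5102

0.5102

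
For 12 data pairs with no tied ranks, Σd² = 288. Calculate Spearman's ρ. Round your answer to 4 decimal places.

-0.0070

ρ = 1 − 6Σd² / [n(n²−1)] = 1 − 6×288 / (12×143)
  = 1 − 1728/1716 = 1 − 1.00699 ≈ -0.0070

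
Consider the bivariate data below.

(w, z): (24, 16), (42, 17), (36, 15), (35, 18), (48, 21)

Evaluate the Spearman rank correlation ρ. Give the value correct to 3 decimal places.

0.500

Rank w: 1, 4, 3, 2, 5
Rank z: 2, 3, 1, 4, 5
d = rank(w) − rank(z): -1, 1, 2, -2, 0; Σd² = 10
ρ = 1 − 6Σd² / [n(n²−1)] = 1 − 6×10 / (5×24) = 1 − 60/120 ≈ 0.500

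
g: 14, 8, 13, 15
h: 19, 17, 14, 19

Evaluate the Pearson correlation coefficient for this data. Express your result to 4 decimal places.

n = 4, Σg = 50, Σh = 69, Σg² = 654, Σh² = 1207, Σgh = 869
nΣgh − ΣgΣh = 3476 − 3450 = 26
nΣg² − (Σg)² = 2616 − 2500 = 116; nΣh² − (Σh)² = 4828 − 4761 = 67
r = 26 / √(116 × 67) = 26 / 88.1589 ≈ 0.2949

0.2949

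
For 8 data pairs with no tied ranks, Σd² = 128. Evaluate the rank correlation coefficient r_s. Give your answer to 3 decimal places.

-0.524

ρ = 1 − 6Σd² / [n(n²−1)] = 1 − 6×128 / (8×63)
  = 1 − 768/504 = 1 − 1.5238 ≈ -0.524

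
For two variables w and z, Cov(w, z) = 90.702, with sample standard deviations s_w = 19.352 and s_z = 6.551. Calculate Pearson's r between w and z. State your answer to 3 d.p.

0.715

r = Cov(w,z) / (s_w · s_z) = 90.702 / (19.352 × 6.551)
  = 90.702 / 126.7750 ≈ 0.715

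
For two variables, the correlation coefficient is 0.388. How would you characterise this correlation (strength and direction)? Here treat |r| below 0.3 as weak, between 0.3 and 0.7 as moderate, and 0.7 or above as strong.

moderate positive

r = 0.388 > 0 so the relationship is positive.
|r| = 0.388, which falls in the moderate range.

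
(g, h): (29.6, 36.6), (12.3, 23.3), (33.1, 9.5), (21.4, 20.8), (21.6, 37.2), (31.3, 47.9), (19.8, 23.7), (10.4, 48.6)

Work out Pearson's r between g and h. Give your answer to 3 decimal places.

-0.181

n = 8, Σg = 179.5, Σh = 247.6, Σg² = 4527.47, Σh² = 9007.24, Σgh = 5407.01
nΣgh − ΣgΣh = 43256.08 − 44444.2 = -1188.12
nΣg² − (Σg)² = 36219.76 − 32220.25 = 3999.51; nΣh² − (Σh)² = 72057.92 − 61305.76 = 10752.16
r = -1188.12 / √(3999.51 × 10752.16) = -1188.12 / 6557.6956 ≈ -0.181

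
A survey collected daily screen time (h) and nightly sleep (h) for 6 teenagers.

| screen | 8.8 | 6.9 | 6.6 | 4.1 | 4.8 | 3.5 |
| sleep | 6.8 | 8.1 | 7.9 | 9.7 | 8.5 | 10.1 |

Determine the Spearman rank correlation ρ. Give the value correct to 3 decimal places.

Rank screen: 6, 5, 4, 2, 3, 1
Rank sleep: 1, 3, 2, 5, 4, 6
d = rank(screen) − rank(sleep): 5, 2, 2, -3, -1, -5; Σd² = 68
ρ = 1 − 6Σd² / [n(n²−1)] = 1 − 6×68 / (6×35) = 1 − 408/210 ≈ -0.943

-0.943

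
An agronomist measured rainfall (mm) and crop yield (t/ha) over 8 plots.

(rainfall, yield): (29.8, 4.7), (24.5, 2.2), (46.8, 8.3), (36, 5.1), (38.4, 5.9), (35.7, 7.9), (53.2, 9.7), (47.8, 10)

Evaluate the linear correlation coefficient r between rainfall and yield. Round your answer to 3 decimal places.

0.922

n = 8, Σx = 312.2, Σy = 53.8, Σx² = 12838.66, Σy² = 413.14, Σxy = 2268.63
nΣxy − ΣxΣy = 18149.04 − 16796.36 = 1352.68
nΣx² − (Σx)² = 102709.28 − 97468.84 = 5240.44; nΣy² − (Σy)² = 3305.12 − 2894.44 = 410.68
r = 1352.68 / √(5240.44 × 410.68) = 1352.68 / 1467.0187 ≈ 0.922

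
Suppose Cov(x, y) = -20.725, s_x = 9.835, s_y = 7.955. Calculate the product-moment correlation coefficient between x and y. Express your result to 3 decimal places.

-0.265

r = Cov(x,y) / (s_x · s_y) = -20.725 / (9.835 × 7.955)
  = -20.725 / 78.2374 ≈ -0.265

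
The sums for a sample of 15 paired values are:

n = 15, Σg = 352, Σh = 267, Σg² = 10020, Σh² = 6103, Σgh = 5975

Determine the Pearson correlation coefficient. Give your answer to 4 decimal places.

r = (nΣgh − ΣgΣh) / √[(nΣg² − (Σg)²)(nΣh² − (Σh)²)]
Numerator: 15×5975 − 352×267 = -4359
Denominator: √[(150300 − 123904)(91545 − 71289)] = √[26396 × 20256] = 23123.0918
r = -4359 / 23123.0918 ≈ -0.1885

-0.1885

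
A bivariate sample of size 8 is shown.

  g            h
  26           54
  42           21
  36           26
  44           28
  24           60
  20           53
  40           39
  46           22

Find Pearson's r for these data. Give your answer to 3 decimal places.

-0.903

n = 8, Σg = 278, Σh = 303, Σg² = 10364, Σh² = 13231, Σgh = 9526
nΣgh − ΣgΣh = 76208 − 84234 = -8026
nΣg² − (Σg)² = 82912 − 77284 = 5628; nΣh² − (Σh)² = 105848 − 91809 = 14039
r = -8026 / √(5628 × 14039) = -8026 / 8888.8409 ≈ -0.903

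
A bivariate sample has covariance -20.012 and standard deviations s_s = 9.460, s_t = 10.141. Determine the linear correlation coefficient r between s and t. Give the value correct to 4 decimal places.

r = Cov(s,t) / (s_s · s_t) = -20.012 / (9.460 × 10.141)
  = -20.012 / 95.9339 ≈ -0.2086

-0.2086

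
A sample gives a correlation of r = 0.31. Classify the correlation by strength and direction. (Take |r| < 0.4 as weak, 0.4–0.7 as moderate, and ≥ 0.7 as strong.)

r = 0.31 > 0 so the relationship is positive.
|r| = 0.31, which falls in the weak range.

weak positive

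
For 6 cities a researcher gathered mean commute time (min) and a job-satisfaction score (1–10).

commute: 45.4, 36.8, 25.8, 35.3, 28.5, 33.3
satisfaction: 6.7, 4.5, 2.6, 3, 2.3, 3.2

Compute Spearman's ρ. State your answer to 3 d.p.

Rank commute: 6, 5, 1, 4, 2, 3
Rank satisfaction: 6, 5, 2, 3, 1, 4
d = rank(commute) − rank(satisfaction): 0, 0, -1, 1, 1, -1; Σd² = 4
ρ = 1 − 6Σd² / [n(n²−1)] = 1 − 6×4 / (6×35) = 1 − 24/210 ≈ 0.886

0.886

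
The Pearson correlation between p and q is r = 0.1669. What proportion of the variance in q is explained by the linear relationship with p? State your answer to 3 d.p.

r² = (0.1669)² = 0.028

0.028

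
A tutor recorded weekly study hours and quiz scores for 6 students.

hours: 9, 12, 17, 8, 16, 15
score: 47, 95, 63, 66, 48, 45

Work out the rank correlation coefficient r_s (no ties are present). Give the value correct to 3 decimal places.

Rank hours: 2, 3, 6, 1, 5, 4
Rank score: 2, 6, 4, 5, 3, 1
d = rank(hours) − rank(score): 0, -3, 2, -4, 2, 3; Σd² = 42
ρ = 1 − 6Σd² / [n(n²−1)] = 1 − 6×42 / (6×35) = 1 − 252/210 ≈ -0.200

-0.200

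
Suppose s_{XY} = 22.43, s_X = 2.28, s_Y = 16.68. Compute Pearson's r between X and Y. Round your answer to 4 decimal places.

0.5898

r = Cov(X,Y) / (s_X · s_Y) = 22.43 / (2.28 × 16.68)
  = 22.43 / 38.0304 ≈ 0.5898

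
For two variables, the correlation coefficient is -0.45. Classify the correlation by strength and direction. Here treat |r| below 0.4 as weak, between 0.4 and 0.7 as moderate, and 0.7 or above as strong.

moderate negative

r = -0.45 < 0 so the relationship is negative.
|r| = 0.45, which falls in the moderate range.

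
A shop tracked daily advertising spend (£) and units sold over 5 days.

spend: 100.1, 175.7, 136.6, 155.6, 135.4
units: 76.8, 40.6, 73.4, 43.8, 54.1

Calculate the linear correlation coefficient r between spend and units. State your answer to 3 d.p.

n = 5, Σx = 703.4, Σy = 288.7, Σx² = 102094.58, Σy² = 17779.41, Σxy = 38987.96
nΣxy − ΣxΣy = 194939.8 − 203071.58 = -8131.78
nΣx² − (Σx)² = 510472.9 − 494771.56 = 15701.34; nΣy² − (Σy)² = 88897.05 − 83347.69 = 5549.36
r = -8131.78 / √(15701.34 × 5549.36) = -8131.78 / 9334.4731 ≈ -0.871

-0.871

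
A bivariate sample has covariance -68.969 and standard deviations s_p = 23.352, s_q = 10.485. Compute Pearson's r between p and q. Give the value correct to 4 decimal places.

r = Cov(p,q) / (s_p · s_q) = -68.969 / (23.352 × 10.485)
  = -68.969 / 244.8457 ≈ -0.2817

-0.2817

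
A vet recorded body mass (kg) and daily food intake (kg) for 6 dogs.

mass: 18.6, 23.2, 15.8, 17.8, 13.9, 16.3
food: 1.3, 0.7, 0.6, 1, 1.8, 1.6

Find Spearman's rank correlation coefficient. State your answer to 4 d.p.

-0.3714

Rank mass: 5, 6, 2, 4, 1, 3
Rank food: 4, 2, 1, 3, 6, 5
d = rank(mass) − rank(food): 1, 4, 1, 1, -5, -2; Σd² = 48
ρ = 1 − 6Σd² / [n(n²−1)] = 1 − 6×48 / (6×35) = 1 − 288/210 ≈ -0.3714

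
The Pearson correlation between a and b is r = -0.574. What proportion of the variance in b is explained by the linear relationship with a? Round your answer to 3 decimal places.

r² = (-0.574)² = 0.329

0.329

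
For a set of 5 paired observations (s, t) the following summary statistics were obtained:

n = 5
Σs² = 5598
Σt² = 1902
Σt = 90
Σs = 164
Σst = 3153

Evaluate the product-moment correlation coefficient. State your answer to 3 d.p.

0.809

r = (nΣst − ΣsΣt) / √[(nΣs² − (Σs)²)(nΣt² − (Σt)²)]
Numerator: 5×3153 − 164×90 = 1005
Denominator: √[(27990 − 26896)(9510 − 8100)] = √[1094 × 1410] = 1241.9903
r = 1005 / 1241.9903 ≈ 0.809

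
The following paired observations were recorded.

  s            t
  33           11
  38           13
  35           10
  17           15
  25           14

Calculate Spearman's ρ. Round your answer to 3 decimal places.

-0.700

Rank s: 3, 5, 4, 1, 2
Rank t: 2, 3, 1, 5, 4
d = rank(s) − rank(t): 1, 2, 3, -4, -2; Σd² = 34
ρ = 1 − 6Σd² / [n(n²−1)] = 1 − 6×34 / (5×24) = 1 − 204/120 ≈ -0.700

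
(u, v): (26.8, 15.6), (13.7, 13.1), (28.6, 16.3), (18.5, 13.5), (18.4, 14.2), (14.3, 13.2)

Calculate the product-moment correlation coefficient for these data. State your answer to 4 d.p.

n = 6, Σu = 120.3, Σv = 85.9, Σu² = 2609.19, Σv² = 1238.79, Σuv = 1763.52
nΣuv − ΣuΣv = 10581.12 − 10333.77 = 247.35
nΣu² − (Σu)² = 15655.14 − 14472.09 = 1183.05; nΣv² − (Σv)² = 7432.74 − 7378.81 = 53.93
r = 247.35 / √(1183.05 × 53.93) = 247.35 / 252.5904 ≈ 0.9793

0.9793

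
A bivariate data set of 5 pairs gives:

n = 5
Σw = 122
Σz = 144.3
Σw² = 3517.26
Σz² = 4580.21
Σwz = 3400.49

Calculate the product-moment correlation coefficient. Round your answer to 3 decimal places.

-0.254

r = (nΣwz − ΣwΣz) / √[(nΣw² − (Σw)²)(nΣz² − (Σz)²)]
Numerator: 5×3400.49 − 122×144.3 = -602.15
Denominator: √[(17586.3 − 14884)(22901.05 − 20822.49)] = √[2702.3 × 2078.56] = 2369.9985
r = -602.15 / 2369.9985 ≈ -0.254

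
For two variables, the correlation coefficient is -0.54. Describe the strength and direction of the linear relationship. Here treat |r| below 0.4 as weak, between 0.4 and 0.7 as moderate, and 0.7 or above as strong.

r = -0.54 < 0 so the relationship is negative.
|r| = 0.54, which falls in the moderate range.

moderate negative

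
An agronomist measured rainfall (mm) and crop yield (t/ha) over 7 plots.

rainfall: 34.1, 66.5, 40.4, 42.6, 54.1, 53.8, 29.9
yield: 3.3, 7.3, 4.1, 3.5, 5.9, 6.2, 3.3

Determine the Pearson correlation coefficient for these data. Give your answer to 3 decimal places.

0.962

n = 7, Σx = 321.4, Σy = 33.6, Σx² = 15747.24, Σy² = 177.38, Σxy = 1664.14
nΣxy − ΣxΣy = 11648.98 − 10799.04 = 849.94
nΣx² − (Σx)² = 110230.68 − 103297.96 = 6932.72; nΣy² − (Σy)² = 1241.66 − 1128.96 = 112.7
r = 849.94 / √(6932.72 × 112.7) = 849.94 / 883.9217 ≈ 0.962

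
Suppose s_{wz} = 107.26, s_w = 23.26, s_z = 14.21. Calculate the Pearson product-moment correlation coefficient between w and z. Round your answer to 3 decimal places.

0.325

r = Cov(w,z) / (s_w · s_z) = 107.26 / (23.26 × 14.21)
  = 107.26 / 330.5246 ≈ 0.325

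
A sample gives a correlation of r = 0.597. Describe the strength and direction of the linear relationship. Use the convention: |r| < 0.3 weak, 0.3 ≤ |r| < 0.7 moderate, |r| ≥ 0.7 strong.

moderate positive

r = 0.597 > 0 so the relationship is positive.
|r| = 0.597, which falls in the moderate range.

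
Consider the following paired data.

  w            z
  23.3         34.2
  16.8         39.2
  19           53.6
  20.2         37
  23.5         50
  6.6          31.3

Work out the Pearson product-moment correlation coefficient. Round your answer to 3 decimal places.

n = 6, Σw = 109.4, Σz = 245.3, Σw² = 2189.98, Σz² = 10427.93, Σwz = 4602.8
nΣwz − ΣwΣz = 27616.8 − 26835.82 = 780.98
nΣw² − (Σw)² = 13139.88 − 11968.36 = 1171.52; nΣz² − (Σz)² = 62567.58 − 60172.09 = 2395.49
r = 780.98 / √(1171.52 × 2395.49) = 780.98 / 1675.2207 ≈ 0.466

0.466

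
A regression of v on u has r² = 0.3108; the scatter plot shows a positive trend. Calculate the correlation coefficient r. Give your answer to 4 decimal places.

|r| = √0.3108 = 0.5575
The association is positive, so r = 0.5575.

0.5575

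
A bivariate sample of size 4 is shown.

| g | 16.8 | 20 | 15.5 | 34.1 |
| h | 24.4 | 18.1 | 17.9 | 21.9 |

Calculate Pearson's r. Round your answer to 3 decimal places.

0.229

n = 4, Σg = 86.4, Σh = 82.3, Σg² = 2085.3, Σh² = 1722.99, Σgh = 1796.16
nΣgh − ΣgΣh = 7184.64 − 7110.72 = 73.92
nΣg² − (Σg)² = 8341.2 − 7464.96 = 876.24; nΣh² − (Σh)² = 6891.96 − 6773.29 = 118.67
r = 73.92 / √(876.24 × 118.67) = 73.92 / 322.4646 ≈ 0.229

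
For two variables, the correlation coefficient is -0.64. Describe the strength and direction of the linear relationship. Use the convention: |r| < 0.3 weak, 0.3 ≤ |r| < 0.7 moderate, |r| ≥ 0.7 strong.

r = -0.64 < 0 so the relationship is negative.
|r| = 0.64, which falls in the moderate range.

moderate negative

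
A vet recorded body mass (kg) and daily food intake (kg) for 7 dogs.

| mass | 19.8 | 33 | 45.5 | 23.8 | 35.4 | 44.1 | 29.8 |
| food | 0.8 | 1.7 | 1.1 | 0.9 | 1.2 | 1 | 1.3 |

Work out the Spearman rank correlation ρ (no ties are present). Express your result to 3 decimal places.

0.357

Rank mass: 1, 4, 7, 2, 5, 6, 3
Rank food: 1, 7, 4, 2, 5, 3, 6
d = rank(mass) − rank(food): 0, -3, 3, 0, 0, 3, -3; Σd² = 36
ρ = 1 − 6Σd² / [n(n²−1)] = 1 − 6×36 / (7×48) = 1 − 216/336 ≈ 0.357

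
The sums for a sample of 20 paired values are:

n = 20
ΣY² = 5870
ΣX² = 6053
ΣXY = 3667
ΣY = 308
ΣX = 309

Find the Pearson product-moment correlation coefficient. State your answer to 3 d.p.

r = (nΣXY − ΣXΣY) / √[(nΣX² − (ΣX)²)(nΣY² − (ΣY)²)]
Numerator: 20×3667 − 309×308 = -21832
Denominator: √[(121060 − 95481)(117400 − 94864)] = √[25579 × 22536] = 24009.3387
r = -21832 / 24009.3387 ≈ -0.909

-0.909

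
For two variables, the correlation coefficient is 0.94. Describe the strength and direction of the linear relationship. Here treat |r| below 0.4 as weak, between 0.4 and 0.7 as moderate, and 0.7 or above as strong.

r = 0.94 > 0 so the relationship is positive.
|r| = 0.94, which falls in the strong range.

strong positive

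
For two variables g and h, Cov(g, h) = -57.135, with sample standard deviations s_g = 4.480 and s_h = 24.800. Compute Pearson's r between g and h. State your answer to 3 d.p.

r = Cov(g,h) / (s_g · s_h) = -57.135 / (4.480 × 24.800)
  = -57.135 / 111.1040 ≈ -0.514

-0.514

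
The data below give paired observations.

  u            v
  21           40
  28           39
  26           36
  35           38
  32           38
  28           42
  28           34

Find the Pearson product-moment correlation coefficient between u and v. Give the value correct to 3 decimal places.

-0.148

n = 7, Σu = 198, Σv = 267, Σu² = 5718, Σv² = 10225, Σuv = 7542
nΣuv − ΣuΣv = 52794 − 52866 = -72
nΣu² − (Σu)² = 40026 − 39204 = 822; nΣv² − (Σv)² = 71575 − 71289 = 286
r = -72 / √(822 × 286) = -72 / 484.8629 ≈ -0.148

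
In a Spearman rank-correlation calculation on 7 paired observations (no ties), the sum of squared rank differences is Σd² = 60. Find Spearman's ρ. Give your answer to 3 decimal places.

-0.071

ρ = 1 − 6Σd² / [n(n²−1)] = 1 − 6×60 / (7×48)
  = 1 − 360/336 = 1 − 1.0714 ≈ -0.071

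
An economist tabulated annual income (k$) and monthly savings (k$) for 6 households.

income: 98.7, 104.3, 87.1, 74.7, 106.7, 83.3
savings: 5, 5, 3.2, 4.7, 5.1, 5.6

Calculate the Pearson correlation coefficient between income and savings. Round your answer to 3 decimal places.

0.209

n = 6, Σx = 554.8, Σy = 28.6, Σx² = 52110.46, Σy² = 139.7, Σxy = 2655.46
nΣxy − ΣxΣy = 15932.76 − 15867.28 = 65.48
nΣx² − (Σx)² = 312662.76 − 307803.04 = 4859.72; nΣy² − (Σy)² = 838.2 − 817.96 = 20.24
r = 65.48 / √(4859.72 × 20.24) = 65.48 / 313.6251 ≈ 0.209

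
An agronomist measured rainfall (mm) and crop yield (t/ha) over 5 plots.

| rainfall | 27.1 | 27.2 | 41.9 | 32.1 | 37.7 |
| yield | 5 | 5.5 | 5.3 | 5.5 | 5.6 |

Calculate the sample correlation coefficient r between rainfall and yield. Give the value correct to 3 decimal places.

n = 5, Σx = 166, Σy = 26.9, Σx² = 5681.56, Σy² = 144.95, Σxy = 894.84
nΣxy − ΣxΣy = 4474.2 − 4465.4 = 8.8
nΣx² − (Σx)² = 28407.8 − 27556 = 851.8; nΣy² − (Σy)² = 724.75 − 723.61 = 1.14
r = 8.8 / √(851.8 × 1.14) = 8.8 / 31.1617 ≈ 0.282

0.282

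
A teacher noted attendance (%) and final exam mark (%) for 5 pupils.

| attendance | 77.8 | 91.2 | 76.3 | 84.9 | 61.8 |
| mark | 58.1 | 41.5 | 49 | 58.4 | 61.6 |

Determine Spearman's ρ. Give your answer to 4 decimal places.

-0.6000

Rank attendance: 3, 5, 2, 4, 1
Rank mark: 3, 1, 2, 4, 5
d = rank(attendance) − rank(mark): 0, 4, 0, 0, -4; Σd² = 32
ρ = 1 − 6Σd² / [n(n²−1)] = 1 − 6×32 / (5×24) = 1 − 192/120 ≈ -0.6000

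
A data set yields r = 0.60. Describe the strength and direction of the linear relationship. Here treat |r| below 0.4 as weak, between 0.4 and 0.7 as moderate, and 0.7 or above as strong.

r = 0.60 > 0 so the relationship is positive.
|r| = 0.60, which falls in the moderate range.

moderate positive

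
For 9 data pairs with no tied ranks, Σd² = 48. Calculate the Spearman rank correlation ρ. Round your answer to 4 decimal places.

ρ = 1 − 6Σd² / [n(n²−1)] = 1 − 6×48 / (9×80)
  = 1 − 288/720 = 1 − 0.40000 ≈ 0.6000

0.6000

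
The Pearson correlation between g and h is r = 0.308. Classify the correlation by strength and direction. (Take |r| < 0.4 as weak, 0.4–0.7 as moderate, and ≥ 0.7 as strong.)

r = 0.308 > 0 so the relationship is positive.
|r| = 0.308, which falls in the weak range.

weak positive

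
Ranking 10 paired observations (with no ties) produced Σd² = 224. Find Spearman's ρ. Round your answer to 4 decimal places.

ρ = 1 − 6Σd² / [n(n²−1)] = 1 − 6×224 / (10×99)
  = 1 − 1344/990 = 1 − 1.35758 ≈ -0.3576

-0.3576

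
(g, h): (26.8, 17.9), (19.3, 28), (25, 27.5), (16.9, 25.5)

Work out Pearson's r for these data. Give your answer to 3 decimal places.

-0.569

n = 4, Σg = 88, Σh = 98.9, Σg² = 2001.34, Σh² = 2510.91, Σgh = 2138.57
nΣgh − ΣgΣh = 8554.28 − 8703.2 = -148.92
nΣg² − (Σg)² = 8005.36 − 7744 = 261.36; nΣh² − (Σh)² = 10043.64 − 9781.21 = 262.43
r = -148.92 / √(261.36 × 262.43) = -148.92 / 261.8945 ≈ -0.569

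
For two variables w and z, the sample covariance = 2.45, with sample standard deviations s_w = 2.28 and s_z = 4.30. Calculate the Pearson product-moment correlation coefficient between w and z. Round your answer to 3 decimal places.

r = Cov(w,z) / (s_w · s_z) = 2.45 / (2.28 × 4.30)
  = 2.45 / 9.8040 ≈ 0.250

0.250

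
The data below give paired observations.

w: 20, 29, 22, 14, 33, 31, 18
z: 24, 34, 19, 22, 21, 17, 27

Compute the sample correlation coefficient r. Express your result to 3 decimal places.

-0.059

n = 7, Σw = 167, Σz = 164, Σw² = 4295, Σz² = 4036, Σwz = 3898
nΣwz − ΣwΣz = 27286 − 27388 = -102
nΣw² − (Σw)² = 30065 − 27889 = 2176; nΣz² − (Σz)² = 28252 − 26896 = 1356
r = -102 / √(2176 × 1356) = -102 / 1717.7474 ≈ -0.059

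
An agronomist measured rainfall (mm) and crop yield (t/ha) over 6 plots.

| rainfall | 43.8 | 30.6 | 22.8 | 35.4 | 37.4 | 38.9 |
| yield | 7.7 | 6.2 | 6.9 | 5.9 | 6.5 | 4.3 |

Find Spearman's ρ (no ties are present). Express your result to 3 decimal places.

Rank rainfall: 6, 2, 1, 3, 4, 5
Rank yield: 6, 3, 5, 2, 4, 1
d = rank(rainfall) − rank(yield): 0, -1, -4, 1, 0, 4; Σd² = 34
ρ = 1 − 6Σd² / [n(n²−1)] = 1 − 6×34 / (6×35) = 1 − 204/210 ≈ 0.029

0.029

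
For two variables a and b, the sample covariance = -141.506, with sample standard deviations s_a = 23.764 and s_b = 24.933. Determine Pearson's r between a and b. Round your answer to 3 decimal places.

-0.239

r = Cov(a,b) / (s_a · s_b) = -141.506 / (23.764 × 24.933)
  = -141.506 / 592.5078 ≈ -0.239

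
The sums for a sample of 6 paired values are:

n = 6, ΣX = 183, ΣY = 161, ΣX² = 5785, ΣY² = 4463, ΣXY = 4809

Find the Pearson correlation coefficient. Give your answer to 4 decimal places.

-0.5953

r = (nΣXY − ΣXΣY) / √[(nΣX² − (ΣX)²)(nΣY² − (ΣY)²)]
Numerator: 6×4809 − 183×161 = -609
Denominator: √[(34710 − 33489)(26778 − 25921)] = √[1221 × 857] = 1022.9355
r = -609 / 1022.9355 ≈ -0.5953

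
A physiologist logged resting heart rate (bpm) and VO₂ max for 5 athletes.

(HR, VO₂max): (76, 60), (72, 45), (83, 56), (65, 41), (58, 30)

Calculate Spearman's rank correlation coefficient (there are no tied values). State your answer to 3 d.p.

0.900

Rank HR: 4, 3, 5, 2, 1
Rank VO₂max: 5, 3, 4, 2, 1
d = rank(HR) − rank(VO₂max): -1, 0, 1, 0, 0; Σd² = 2
ρ = 1 − 6Σd² / [n(n²−1)] = 1 − 6×2 / (5×24) = 1 − 12/120 ≈ 0.900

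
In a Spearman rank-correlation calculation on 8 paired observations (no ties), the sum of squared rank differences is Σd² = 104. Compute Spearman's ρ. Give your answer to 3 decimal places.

-0.238

ρ = 1 − 6Σd² / [n(n²−1)] = 1 − 6×104 / (8×63)
  = 1 − 624/504 = 1 − 1.2381 ≈ -0.238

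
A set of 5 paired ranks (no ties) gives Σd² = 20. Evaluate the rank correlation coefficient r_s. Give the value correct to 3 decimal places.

0.000

ρ = 1 − 6Σd² / [n(n²−1)] = 1 − 6×20 / (5×24)
  = 1 − 120/120 = 1 − 1.0000 ≈ 0.000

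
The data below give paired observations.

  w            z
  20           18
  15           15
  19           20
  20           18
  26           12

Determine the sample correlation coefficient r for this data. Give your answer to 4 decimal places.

-0.4665

n = 5, Σw = 100, Σz = 83, Σw² = 2062, Σz² = 1417, Σwz = 1637
nΣwz − ΣwΣz = 8185 − 8300 = -115
nΣw² − (Σw)² = 10310 − 10000 = 310; nΣz² − (Σz)² = 7085 − 6889 = 196
r = -115 / √(310 × 196) = -115 / 246.4954 ≈ -0.4665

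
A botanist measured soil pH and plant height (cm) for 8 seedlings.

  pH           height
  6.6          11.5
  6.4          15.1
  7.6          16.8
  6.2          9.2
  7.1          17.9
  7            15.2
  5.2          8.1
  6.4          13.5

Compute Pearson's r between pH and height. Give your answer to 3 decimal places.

n = 8, Σx = 52.5, Σy = 107.3, Σx² = 348.13, Σy² = 1526.45, Σxy = 719.27
nΣxy − ΣxΣy = 5754.16 − 5633.25 = 120.91
nΣx² − (Σx)² = 2785.04 − 2756.25 = 28.79; nΣy² − (Σy)² = 12211.6 − 11513.29 = 698.31
r = 120.91 / √(28.79 × 698.31) = 120.91 / 141.7898 ≈ 0.853

0.853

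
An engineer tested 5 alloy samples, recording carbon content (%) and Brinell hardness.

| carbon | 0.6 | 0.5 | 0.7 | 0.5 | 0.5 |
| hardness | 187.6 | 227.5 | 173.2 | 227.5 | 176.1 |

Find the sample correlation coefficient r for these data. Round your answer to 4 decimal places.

n = 5, Σx = 2.8, Σy = 991.9, Σx² = 1.6, Σy² = 199715.71, Σxy = 549.35
nΣxy − ΣxΣy = 2746.75 − 2777.32 = -30.57
nΣx² − (Σx)² = 8 − 7.84 = 0.16; nΣy² − (Σy)² = 998578.55 − 983865.61 = 14712.94
r = -30.57 / √(0.16 × 14712.94) = -30.57 / 48.5188 ≈ -0.6301

-0.6301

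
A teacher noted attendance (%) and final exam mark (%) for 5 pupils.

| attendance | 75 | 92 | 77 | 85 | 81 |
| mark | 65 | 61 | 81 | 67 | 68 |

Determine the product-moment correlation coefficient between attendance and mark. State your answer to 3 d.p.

n = 5, Σx = 410, Σy = 342, Σx² = 33804, Σy² = 23620, Σxy = 27927
nΣxy − ΣxΣy = 139635 − 140220 = -585
nΣx² − (Σx)² = 169020 − 168100 = 920; nΣy² − (Σy)² = 118100 − 116964 = 1136
r = -585 / √(920 × 1136) = -585 / 1022.3111 ≈ -0.572

-0.572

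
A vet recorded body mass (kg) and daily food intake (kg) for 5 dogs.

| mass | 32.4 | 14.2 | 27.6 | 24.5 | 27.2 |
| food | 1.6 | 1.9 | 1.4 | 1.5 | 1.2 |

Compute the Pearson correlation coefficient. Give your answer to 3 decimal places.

-0.645

n = 5, Σx = 125.9, Σy = 7.6, Σx² = 3353.25, Σy² = 11.82, Σxy = 186.85
nΣxy − ΣxΣy = 934.25 − 956.84 = -22.59
nΣx² − (Σx)² = 16766.25 − 15850.81 = 915.44; nΣy² − (Σy)² = 59.1 − 57.76 = 1.34
r = -22.59 / √(915.44 × 1.34) = -22.59 / 35.0241 ≈ -0.645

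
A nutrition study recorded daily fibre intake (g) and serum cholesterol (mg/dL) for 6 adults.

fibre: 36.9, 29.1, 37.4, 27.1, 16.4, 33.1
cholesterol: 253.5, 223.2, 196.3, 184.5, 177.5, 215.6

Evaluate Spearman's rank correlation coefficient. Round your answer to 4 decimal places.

0.6000

Rank fibre: 5, 3, 6, 2, 1, 4
Rank cholesterol: 6, 5, 3, 2, 1, 4
d = rank(fibre) − rank(cholesterol): -1, -2, 3, 0, 0, 0; Σd² = 14
ρ = 1 − 6Σd² / [n(n²−1)] = 1 − 6×14 / (6×35) = 1 − 84/210 ≈ 0.6000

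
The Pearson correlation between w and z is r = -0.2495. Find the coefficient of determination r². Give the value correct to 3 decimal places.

r² = (-0.2495)² = 0.062

0.062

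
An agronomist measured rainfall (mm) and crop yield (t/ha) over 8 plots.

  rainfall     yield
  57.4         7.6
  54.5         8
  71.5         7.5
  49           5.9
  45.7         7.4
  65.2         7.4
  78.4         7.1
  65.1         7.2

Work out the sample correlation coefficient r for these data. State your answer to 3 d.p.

n = 8, Σx = 486.8, Σy = 58.1, Σx² = 30502.36, Σy² = 424.59, Σxy = 3543.61
nΣxy − ΣxΣy = 28348.88 − 28283.08 = 65.8
nΣx² − (Σx)² = 244018.88 − 236974.24 = 7044.64; nΣy² − (Σy)² = 3396.72 − 3375.61 = 21.11
r = 65.8 / √(7044.64 × 21.11) = 65.8 / 385.6324 ≈ 0.171

0.171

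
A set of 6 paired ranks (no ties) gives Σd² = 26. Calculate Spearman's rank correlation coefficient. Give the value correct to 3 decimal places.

ρ = 1 − 6Σd² / [n(n²−1)] = 1 − 6×26 / (6×35)
  = 1 − 156/210 = 1 − 0.7429 ≈ 0.257

0.257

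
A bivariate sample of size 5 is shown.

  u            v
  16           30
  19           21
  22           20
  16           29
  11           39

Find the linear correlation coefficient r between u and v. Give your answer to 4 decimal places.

n = 5, Σu = 84, Σv = 139, Σu² = 1478, Σv² = 4103, Σuv = 2212
nΣuv − ΣuΣv = 11060 − 11676 = -616
nΣu² − (Σu)² = 7390 − 7056 = 334; nΣv² − (Σv)² = 20515 − 19321 = 1194
r = -616 / √(334 × 1194) = -616 / 631.5030 ≈ -0.9755

-0.9755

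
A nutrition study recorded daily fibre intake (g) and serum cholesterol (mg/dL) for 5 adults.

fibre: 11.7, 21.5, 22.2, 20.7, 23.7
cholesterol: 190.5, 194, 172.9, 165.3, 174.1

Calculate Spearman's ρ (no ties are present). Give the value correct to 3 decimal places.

-0.100

Rank fibre: 1, 3, 4, 2, 5
Rank cholesterol: 4, 5, 2, 1, 3
d = rank(fibre) − rank(cholesterol): -3, -2, 2, 1, 2; Σd² = 22
ρ = 1 − 6Σd² / [n(n²−1)] = 1 − 6×22 / (5×24) = 1 − 132/120 ≈ -0.100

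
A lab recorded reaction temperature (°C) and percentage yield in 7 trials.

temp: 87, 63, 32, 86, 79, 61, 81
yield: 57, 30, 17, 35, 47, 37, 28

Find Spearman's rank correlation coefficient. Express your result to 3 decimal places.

0.536

Rank temp: 7, 3, 1, 6, 4, 2, 5
Rank yield: 7, 3, 1, 4, 6, 5, 2
d = rank(temp) − rank(yield): 0, 0, 0, 2, -2, -3, 3; Σd² = 26
ρ = 1 − 6Σd² / [n(n²−1)] = 1 − 6×26 / (7×48) = 1 − 156/336 ≈ 0.536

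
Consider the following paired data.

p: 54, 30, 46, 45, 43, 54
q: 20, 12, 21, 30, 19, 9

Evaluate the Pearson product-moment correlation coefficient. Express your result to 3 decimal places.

n = 6, Σp = 272, Σq = 111, Σp² = 12722, Σq² = 2327, Σpq = 5059
nΣpq − ΣpΣq = 30354 − 30192 = 162
nΣp² − (Σp)² = 76332 − 73984 = 2348; nΣq² − (Σq)² = 13962 − 12321 = 1641
r = 162 / √(2348 × 1641) = 162 / 1962.9233 ≈ 0.083

0.083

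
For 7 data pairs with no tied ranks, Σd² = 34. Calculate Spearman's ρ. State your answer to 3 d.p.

0.393

ρ = 1 − 6Σd² / [n(n²−1)] = 1 − 6×34 / (7×48)
  = 1 − 204/336 = 1 − 0.6071 ≈ 0.393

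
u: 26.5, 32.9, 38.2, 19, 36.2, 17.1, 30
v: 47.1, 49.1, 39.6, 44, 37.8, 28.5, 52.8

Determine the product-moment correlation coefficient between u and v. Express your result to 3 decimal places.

n = 7, Σu = 199.9, Σv = 298.9, Σu² = 6107.75, Σv² = 13162.31, Σuv = 8651.97
nΣuv − ΣuΣv = 60563.79 − 59750.11 = 813.68
nΣu² − (Σu)² = 42754.25 − 39960.01 = 2794.24; nΣv² − (Σv)² = 92136.17 − 89341.21 = 2794.96
r = 813.68 / √(2794.24 × 2794.96) = 813.68 / 2794.6000 ≈ 0.291

0.291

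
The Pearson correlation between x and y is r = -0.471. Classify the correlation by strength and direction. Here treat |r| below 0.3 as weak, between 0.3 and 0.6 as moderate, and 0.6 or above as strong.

r = -0.471 < 0 so the relationship is negative.
|r| = 0.471, which falls in the moderate range.

moderate negative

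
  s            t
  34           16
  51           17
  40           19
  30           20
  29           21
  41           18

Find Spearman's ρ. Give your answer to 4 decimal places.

-0.6571

Rank s: 3, 6, 4, 2, 1, 5
Rank t: 1, 2, 4, 5, 6, 3
d = rank(s) − rank(t): 2, 4, 0, -3, -5, 2; Σd² = 58
ρ = 1 − 6Σd² / [n(n²−1)] = 1 − 6×58 / (6×35) = 1 − 348/210 ≈ -0.6571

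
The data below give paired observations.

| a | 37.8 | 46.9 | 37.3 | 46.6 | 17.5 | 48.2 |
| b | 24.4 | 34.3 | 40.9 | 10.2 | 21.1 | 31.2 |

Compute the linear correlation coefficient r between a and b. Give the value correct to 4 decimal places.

n = 6, Σa = 234.3, Σb = 162.1, Σa² = 9820.79, Σb² = 4967.35, Σab = 6404.97
nΣab − ΣaΣb = 38429.82 − 37980.03 = 449.79
nΣa² − (Σa)² = 58924.74 − 54896.49 = 4028.25; nΣb² − (Σb)² = 29804.1 − 26276.41 = 3527.69
r = 449.79 / √(4028.25 × 3527.69) = 449.79 / 3769.6707 ≈ 0.1193

0.1193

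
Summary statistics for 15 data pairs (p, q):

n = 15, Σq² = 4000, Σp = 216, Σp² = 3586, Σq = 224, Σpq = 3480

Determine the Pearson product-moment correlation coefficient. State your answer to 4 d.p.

r = (nΣpq − ΣpΣq) / √[(nΣp² − (Σp)²)(nΣq² − (Σq)²)]
Numerator: 15×3480 − 216×224 = 3816
Denominator: √[(53790 − 46656)(60000 − 50176)] = √[7134 × 9824] = 8371.6436
r = 3816 / 8371.6436 ≈ 0.4558

0.4558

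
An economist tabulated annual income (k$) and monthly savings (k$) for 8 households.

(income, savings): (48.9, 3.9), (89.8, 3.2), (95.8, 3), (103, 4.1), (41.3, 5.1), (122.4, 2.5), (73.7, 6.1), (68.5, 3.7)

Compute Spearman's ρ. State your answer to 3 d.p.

Rank income: 2, 5, 6, 7, 1, 8, 4, 3
Rank savings: 5, 3, 2, 6, 7, 1, 8, 4
d = rank(income) − rank(savings): -3, 2, 4, 1, -6, 7, -4, -1; Σd² = 132
ρ = 1 − 6Σd² / [n(n²−1)] = 1 − 6×132 / (8×63) = 1 − 792/504 ≈ -0.571

-0.571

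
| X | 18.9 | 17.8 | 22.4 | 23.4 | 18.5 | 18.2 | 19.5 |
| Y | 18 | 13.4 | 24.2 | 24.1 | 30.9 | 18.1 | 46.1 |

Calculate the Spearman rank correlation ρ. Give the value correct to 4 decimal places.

Rank X: 4, 1, 6, 7, 3, 2, 5
Rank Y: 2, 1, 5, 4, 6, 3, 7
d = rank(X) − rank(Y): 2, 0, 1, 3, -3, -1, -2; Σd² = 28
ρ = 1 − 6Σd² / [n(n²−1)] = 1 − 6×28 / (7×48) = 1 − 168/336 ≈ 0.5000

0.5000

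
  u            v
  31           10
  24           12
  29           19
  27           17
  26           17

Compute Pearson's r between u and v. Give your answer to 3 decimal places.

n = 5, Σu = 137, Σv = 75, Σu² = 3783, Σv² = 1183, Σuv = 2050
nΣuv − ΣuΣv = 10250 − 10275 = -25
nΣu² − (Σu)² = 18915 − 18769 = 146; nΣv² − (Σv)² = 5915 − 5625 = 290
r = -25 / √(146 × 290) = -25 / 205.7669 ≈ -0.121

-0.121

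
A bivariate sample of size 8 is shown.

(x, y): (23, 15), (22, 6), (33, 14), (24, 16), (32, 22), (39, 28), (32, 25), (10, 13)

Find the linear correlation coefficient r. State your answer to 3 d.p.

0.693

n = 8, Σx = 215, Σy = 139, Σx² = 6347, Σy² = 2775, Σxy = 4049
nΣxy − ΣxΣy = 32392 − 29885 = 2507
nΣx² − (Σx)² = 50776 − 46225 = 4551; nΣy² − (Σy)² = 22200 − 19321 = 2879
r = 2507 / √(4551 × 2879) = 2507 / 3619.7139 ≈ 0.693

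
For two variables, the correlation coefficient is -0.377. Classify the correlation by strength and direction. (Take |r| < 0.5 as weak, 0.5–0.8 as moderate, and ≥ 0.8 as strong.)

weak negative

r = -0.377 < 0 so the relationship is negative.
|r| = 0.377, which falls in the weak range.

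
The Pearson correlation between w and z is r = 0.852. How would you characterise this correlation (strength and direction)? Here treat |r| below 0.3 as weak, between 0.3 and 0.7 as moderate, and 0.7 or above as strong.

strong positive

r = 0.852 > 0 so the relationship is positive.
|r| = 0.852, which falls in the strong range.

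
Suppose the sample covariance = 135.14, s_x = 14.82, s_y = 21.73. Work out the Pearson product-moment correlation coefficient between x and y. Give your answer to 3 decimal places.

0.420

r = Cov(x,y) / (s_x · s_y) = 135.14 / (14.82 × 21.73)
  = 135.14 / 322.0386 ≈ 0.420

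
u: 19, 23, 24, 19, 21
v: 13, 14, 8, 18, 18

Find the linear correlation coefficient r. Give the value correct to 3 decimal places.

n = 5, Σu = 106, Σv = 71, Σu² = 2268, Σv² = 1077, Σuv = 1481
nΣuv − ΣuΣv = 7405 − 7526 = -121
nΣu² − (Σu)² = 11340 − 11236 = 104; nΣv² − (Σv)² = 5385 − 5041 = 344
r = -121 / √(104 × 344) = -121 / 189.1454 ≈ -0.640

-0.640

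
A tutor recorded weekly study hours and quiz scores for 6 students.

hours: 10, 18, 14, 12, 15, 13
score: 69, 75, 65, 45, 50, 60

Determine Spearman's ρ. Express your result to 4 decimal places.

0.2571

Rank hours: 1, 6, 4, 2, 5, 3
Rank score: 5, 6, 4, 1, 2, 3
d = rank(hours) − rank(score): -4, 0, 0, 1, 3, 0; Σd² = 26
ρ = 1 − 6Σd² / [n(n²−1)] = 1 − 6×26 / (6×35) = 1 − 156/210 ≈ 0.2571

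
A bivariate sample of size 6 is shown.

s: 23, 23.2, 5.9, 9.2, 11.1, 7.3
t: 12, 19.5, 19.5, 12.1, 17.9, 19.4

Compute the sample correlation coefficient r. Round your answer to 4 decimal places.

n = 6, Σs = 79.7, Σt = 100.4, Σs² = 1363.19, Σt² = 1747.68, Σst = 1295.08
nΣst − ΣsΣt = 7770.48 − 8001.88 = -231.4
nΣs² − (Σs)² = 8179.14 − 6352.09 = 1827.05; nΣt² − (Σt)² = 10486.08 − 10080.16 = 405.92
r = -231.4 / √(1827.05 × 405.92) = -231.4 / 861.1830 ≈ -0.2687

-0.2687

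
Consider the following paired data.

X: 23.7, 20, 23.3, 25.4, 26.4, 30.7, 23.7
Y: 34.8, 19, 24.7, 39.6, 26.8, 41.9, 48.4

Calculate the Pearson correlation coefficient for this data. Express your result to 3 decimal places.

0.516

n = 7, ΣX = 173.2, ΣY = 235.2, ΣX² = 4350.88, ΣY² = 8566.7, ΣXY = 5927.04
nΣXY − ΣXΣY = 41489.28 − 40736.64 = 752.64
nΣX² − (ΣX)² = 30456.16 − 29998.24 = 457.92; nΣY² − (ΣY)² = 59966.9 − 55319.04 = 4647.86
r = 752.64 / √(457.92 × 4647.86) = 752.64 / 1458.8859 ≈ 0.516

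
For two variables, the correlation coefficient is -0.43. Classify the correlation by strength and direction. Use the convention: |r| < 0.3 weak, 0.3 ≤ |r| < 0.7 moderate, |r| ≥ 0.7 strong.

r = -0.43 < 0 so the relationship is negative.
|r| = 0.43, which falls in the moderate range.

moderate negative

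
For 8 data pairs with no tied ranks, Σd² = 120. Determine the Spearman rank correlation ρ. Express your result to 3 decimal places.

ρ = 1 − 6Σd² / [n(n²−1)] = 1 − 6×120 / (8×63)
  = 1 − 720/504 = 1 − 1.4286 ≈ -0.429

-0.429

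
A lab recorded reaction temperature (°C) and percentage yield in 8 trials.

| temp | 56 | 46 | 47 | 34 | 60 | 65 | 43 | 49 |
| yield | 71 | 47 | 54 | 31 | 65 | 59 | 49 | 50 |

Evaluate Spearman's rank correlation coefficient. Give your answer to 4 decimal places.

Rank temp: 6, 3, 4, 1, 7, 8, 2, 5
Rank yield: 8, 2, 5, 1, 7, 6, 3, 4
d = rank(temp) − rank(yield): -2, 1, -1, 0, 0, 2, -1, 1; Σd² = 12
ρ = 1 − 6Σd² / [n(n²−1)] = 1 − 6×12 / (8×63) = 1 − 72/504 ≈ 0.8571

0.8571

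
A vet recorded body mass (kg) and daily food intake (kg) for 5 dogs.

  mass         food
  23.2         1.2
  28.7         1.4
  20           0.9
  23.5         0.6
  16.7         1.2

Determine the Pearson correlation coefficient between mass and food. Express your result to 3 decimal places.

0.239

n = 5, Σx = 112.1, Σy = 5.3, Σx² = 2593.07, Σy² = 6.01, Σxy = 120.16
nΣxy − ΣxΣy = 600.8 − 594.13 = 6.67
nΣx² − (Σx)² = 12965.35 − 12566.41 = 398.94; nΣy² − (Σy)² = 30.05 − 28.09 = 1.96
r = 6.67 / √(398.94 × 1.96) = 6.67 / 27.9629 ≈ 0.239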